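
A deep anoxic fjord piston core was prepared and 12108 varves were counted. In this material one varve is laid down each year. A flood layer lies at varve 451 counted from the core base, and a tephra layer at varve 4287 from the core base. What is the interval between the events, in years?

4287 − 451 = 3836 varves lie between the two events.
One varve per year makes the interval 3836 years.

3836 years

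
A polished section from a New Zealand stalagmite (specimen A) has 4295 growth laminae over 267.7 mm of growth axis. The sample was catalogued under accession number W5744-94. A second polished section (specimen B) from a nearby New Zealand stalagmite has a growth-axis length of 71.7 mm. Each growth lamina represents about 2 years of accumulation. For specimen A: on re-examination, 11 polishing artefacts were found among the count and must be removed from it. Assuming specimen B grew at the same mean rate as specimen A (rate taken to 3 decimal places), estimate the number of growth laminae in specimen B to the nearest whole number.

Specimen A: adjusted count: 4295 − 11 = 4284 growth laminae.
Specimen A: multiplying by 2 years per growth lamina: 4284 × 2 = 8568 years.
A: Mean rate = 267.7 mm / 8568 years ≈ 0.031 mm/yr.
Specimen B: 71.7 mm / 0.031 mm per year = 2312.90 years; at 2 years per growth lamina that is 2312.90 / 2 ≈ 1156 growth laminae.

1156 growth laminae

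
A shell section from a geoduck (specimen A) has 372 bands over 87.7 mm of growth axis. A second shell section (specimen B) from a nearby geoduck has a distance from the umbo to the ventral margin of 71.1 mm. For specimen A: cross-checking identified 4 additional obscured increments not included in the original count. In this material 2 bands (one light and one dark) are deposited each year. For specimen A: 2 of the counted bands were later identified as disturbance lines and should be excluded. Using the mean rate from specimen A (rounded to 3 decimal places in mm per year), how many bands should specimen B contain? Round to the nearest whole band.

303 bands

Specimen A: true band count = 372 − 2 + 4 = 374.
Specimen A: 374 bands at 2 per year is 374 / 2 = 187 years.
A: Mean rate = 87.7 mm / 187 years ≈ 0.469 mm per year.
Specimen B: 71.1 mm / 0.469 mm per year = 151.60 years; at 2 bands per year that is 151.60 × 2 ≈ 303 bands.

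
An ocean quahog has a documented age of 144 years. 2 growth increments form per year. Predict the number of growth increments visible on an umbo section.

144 years at 2 growth increments per year gives 144 × 2 = 288 growth increments.
So 288 growth increments should be present.

288 growth increments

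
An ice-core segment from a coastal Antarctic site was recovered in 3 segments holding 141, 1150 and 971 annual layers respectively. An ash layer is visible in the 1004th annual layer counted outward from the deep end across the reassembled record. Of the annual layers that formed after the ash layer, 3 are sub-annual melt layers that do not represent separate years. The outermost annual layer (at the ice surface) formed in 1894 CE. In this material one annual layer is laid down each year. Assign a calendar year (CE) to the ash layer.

Total annual layers = 141 + 1150 + 971 = 2262.
2262 − 1004 = 1258 annual layers lie beyond the ash layer toward the ice surface.
Removing the 3 false annual layers leaves 1258 − 3 = 1255 true annual layers beyond the ash layer.
Counting back 1255 years from 1894 CE places the ash layer in 1894 − 1255 = 639 CE.

639 CE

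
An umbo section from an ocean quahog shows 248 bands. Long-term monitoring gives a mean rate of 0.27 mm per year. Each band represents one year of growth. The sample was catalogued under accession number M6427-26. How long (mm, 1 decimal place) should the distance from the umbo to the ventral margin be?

67.0 mm

The record spans 248 years at 0.27 mm per year.
248 years at 0.27 mm/year gives 0.27 × 248 = 67.0 mm.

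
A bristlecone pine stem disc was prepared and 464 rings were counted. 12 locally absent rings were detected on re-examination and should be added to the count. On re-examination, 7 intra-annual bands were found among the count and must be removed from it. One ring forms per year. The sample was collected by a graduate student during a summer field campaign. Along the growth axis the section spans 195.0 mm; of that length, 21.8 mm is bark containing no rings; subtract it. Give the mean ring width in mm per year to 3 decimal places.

True ring count = 464 − 7 + 12 = 469.
Net length = 195.0 − 21.8 = 173.2 mm.
173.2 mm over 469 years gives 173.2 / 469 ≈ 0.369 mm per year.

0.369 mm per year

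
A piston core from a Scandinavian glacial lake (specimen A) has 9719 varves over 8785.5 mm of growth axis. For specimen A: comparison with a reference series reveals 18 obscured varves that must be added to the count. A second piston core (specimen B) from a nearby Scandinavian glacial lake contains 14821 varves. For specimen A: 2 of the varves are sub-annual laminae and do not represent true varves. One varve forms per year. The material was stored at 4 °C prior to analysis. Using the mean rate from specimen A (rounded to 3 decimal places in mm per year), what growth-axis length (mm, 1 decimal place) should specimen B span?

Specimen A: after corrections the count is 9719 − 2 + 18 = 9735 varves.
A: 8785.5 mm over 9735 years gives 8785.5 / 9735 ≈ 0.902 mm/yr.
B's length ≈ 0.902 × 14821 = 13368.5 mm.

13368.5 mm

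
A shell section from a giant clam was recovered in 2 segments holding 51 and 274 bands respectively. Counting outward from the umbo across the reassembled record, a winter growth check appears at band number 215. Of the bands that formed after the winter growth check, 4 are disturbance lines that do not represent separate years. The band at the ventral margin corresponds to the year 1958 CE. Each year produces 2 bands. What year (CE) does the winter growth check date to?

1905 CE

Total bands = 51 + 274 = 325.
The winter growth check sits at band 215 from the umbo, so 325 − 215 = 110 bands formed after it.
Removing the 4 false bands leaves 110 − 4 = 106 true bands beyond the winter growth check.
Dividing by 2 bands per year: 106 / 2 = 53 years.
1958 − 53 = 1905 CE.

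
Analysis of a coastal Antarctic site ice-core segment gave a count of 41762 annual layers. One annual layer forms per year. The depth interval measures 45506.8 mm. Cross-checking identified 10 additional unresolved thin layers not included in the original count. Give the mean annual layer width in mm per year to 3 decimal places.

1.089 mm per year

After corrections the count is 41762 + 10 = 41772 annual layers.
Mean rate = 45506.8 mm / 41772 years ≈ 1.089 mm per year.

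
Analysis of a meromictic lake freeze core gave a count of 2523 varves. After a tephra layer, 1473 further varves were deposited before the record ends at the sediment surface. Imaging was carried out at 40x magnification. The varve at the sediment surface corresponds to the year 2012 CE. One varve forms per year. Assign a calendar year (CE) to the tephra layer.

539 CE

1473 varves post-date the tephra layer.
2012 − 1473 = 539 CE.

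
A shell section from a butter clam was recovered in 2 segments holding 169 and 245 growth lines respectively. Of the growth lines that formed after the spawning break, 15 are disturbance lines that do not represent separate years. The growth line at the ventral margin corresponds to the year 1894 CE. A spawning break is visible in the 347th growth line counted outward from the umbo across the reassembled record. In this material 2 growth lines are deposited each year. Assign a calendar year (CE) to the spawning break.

1868 CE

Total growth lines = 169 + 245 = 414.
The spawning break sits at growth line 347 from the umbo, so 414 − 347 = 67 growth lines formed after it.
Removing the 15 false growth lines leaves 67 − 15 = 52 true growth lines beyond the spawning break.
Dividing by 2 growth lines per year: 52 / 2 = 26 years.
The growth line at the ventral margin is 1894 CE, so the spawning break dates to 1894 − 26 = 1868 CE.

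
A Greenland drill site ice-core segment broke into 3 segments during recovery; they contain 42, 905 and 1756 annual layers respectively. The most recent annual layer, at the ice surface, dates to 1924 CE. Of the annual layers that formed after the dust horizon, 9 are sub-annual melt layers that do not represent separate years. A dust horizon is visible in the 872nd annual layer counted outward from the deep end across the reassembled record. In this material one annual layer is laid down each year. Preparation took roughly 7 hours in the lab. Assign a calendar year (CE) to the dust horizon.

102 CE

Total annual layers = 42 + 905 + 1756 = 2703.
The dust horizon sits at annual layer 872 from the deep end, so 2703 − 872 = 1831 annual layers formed after it.
1831 − 9 false = 1822 true annual layers after the dust horizon.
The annual layer at the ice surface is 1924 CE, so the dust horizon dates to 1924 − 1822 = 102 CE.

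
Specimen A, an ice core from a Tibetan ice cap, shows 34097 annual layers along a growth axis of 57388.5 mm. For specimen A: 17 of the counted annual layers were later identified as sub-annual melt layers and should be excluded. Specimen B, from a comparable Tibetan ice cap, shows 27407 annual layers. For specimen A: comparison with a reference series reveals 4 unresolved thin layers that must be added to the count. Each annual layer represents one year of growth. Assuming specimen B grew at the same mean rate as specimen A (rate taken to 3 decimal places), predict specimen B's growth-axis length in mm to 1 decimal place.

Specimen A: adjusted count: 34097 − 17 + 4 = 34084 annual layers.
A: Extension rate ≈ 57388.5 / 34084 = 1.684 mm/year.
Length of B = 1.684 × 27407 = 46153.4 mm.

46153.4 mm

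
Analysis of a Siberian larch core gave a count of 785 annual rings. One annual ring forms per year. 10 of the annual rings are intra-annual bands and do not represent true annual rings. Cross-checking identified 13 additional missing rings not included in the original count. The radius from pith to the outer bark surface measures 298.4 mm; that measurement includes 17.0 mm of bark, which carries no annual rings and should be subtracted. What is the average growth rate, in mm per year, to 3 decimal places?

0.357 mm per year

Adjusted count: 785 − 10 + 13 = 788 annual rings.
Net length = 298.4 − 17.0 = 281.4 mm.
Mean rate = 281.4 mm / 788 years ≈ 0.357 mm per year.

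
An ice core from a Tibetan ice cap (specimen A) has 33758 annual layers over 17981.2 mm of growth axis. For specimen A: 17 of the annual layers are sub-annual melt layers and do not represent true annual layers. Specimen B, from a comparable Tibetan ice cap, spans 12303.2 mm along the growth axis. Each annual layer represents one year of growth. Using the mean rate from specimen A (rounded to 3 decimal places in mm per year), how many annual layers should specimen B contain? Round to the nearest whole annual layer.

Specimen A: correcting the raw count gives 33758 − 17 = 33741 true annual layers.
A: Extension rate ≈ 17981.2 / 33741 = 0.533 mm/year.
Specimen B: 12303.2 mm / 0.533 mm per year = 23082.93 years ≈ 23083 annual layers.

23083 annual layers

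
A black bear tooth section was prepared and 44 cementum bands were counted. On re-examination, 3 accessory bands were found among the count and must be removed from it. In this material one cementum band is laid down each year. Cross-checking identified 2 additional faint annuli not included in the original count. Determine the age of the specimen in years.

43 years

True cementum band count = 44 − 3 + 2 = 43.
With a one-to-one cementum band periodicity this is 43 years.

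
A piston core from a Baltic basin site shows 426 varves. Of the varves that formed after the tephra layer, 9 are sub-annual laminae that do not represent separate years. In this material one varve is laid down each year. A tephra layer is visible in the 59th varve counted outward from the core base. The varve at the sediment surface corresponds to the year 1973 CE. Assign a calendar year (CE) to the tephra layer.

Between varve 59 and the sediment surface there are 426 − 59 = 367 varves.
Removing the 9 false varves leaves 367 − 9 = 358 true varves beyond the tephra layer.
Counting back 358 years from 1973 CE places the tephra layer in 1973 − 358 = 1615 CE.

1615 CE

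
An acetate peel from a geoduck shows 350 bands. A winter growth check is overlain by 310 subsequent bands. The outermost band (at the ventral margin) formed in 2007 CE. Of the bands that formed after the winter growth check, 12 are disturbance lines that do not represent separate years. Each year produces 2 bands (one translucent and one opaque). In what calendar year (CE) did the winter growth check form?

1858 CE

310 bands post-date the winter growth check.
Removing the 12 false bands leaves 310 − 12 = 298 true bands beyond the winter growth check.
Dividing by 2 bands per year: 298 / 2 = 149 years.
Counting back 149 years from 2007 CE places the winter growth check in 2007 − 149 = 1858 CE.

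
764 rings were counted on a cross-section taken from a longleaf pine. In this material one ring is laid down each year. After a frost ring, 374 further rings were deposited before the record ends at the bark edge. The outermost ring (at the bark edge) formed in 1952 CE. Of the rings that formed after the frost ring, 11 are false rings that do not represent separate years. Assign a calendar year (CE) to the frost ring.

1589 CE

374 rings post-date the frost ring.
Removing the 11 false rings leaves 374 − 11 = 363 true rings beyond the frost ring.
Counting back 363 years from 1952 CE places the frost ring in 1952 − 363 = 1589 CE.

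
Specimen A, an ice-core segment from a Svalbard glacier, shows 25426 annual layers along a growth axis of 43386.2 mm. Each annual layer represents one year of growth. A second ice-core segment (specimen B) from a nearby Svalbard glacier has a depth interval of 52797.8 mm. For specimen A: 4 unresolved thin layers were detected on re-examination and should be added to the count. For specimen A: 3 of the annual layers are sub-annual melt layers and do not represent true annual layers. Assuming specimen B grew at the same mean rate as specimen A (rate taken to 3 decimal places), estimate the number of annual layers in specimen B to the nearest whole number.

Specimen A: correcting the raw count gives 25426 − 3 + 4 = 25427 true annual layers.
A: Mean rate = 43386.2 mm / 25427 years ≈ 1.706 mm per year.
For B, 52797.8 / 1.706 = 30948.30 years ≈ 30948 annual layers.

30948 annual layers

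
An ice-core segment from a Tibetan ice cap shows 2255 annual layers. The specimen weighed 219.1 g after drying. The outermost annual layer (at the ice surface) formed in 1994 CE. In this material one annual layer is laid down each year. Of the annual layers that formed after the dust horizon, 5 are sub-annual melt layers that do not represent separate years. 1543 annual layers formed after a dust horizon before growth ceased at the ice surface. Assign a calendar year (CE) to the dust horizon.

456 CE

1543 annual layers post-date the dust horizon.
1543 − 5 false = 1538 true annual layers after the dust horizon.
1994 − 1538 = 456 CE.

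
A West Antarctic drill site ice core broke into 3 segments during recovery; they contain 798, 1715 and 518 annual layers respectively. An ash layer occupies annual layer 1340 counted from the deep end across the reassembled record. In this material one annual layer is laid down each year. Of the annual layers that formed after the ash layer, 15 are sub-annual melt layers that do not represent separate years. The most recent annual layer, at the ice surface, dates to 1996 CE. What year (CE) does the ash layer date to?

Total annual layers = 798 + 1715 + 518 = 3031.
Between annual layer 1340 and the ice surface there are 3031 − 1340 = 1691 annual layers.
1691 − 15 false = 1676 true annual layers after the ash layer.
The annual layer at the ice surface is 1996 CE, so the ash layer dates to 1996 − 1676 = 320 CE.

320 CE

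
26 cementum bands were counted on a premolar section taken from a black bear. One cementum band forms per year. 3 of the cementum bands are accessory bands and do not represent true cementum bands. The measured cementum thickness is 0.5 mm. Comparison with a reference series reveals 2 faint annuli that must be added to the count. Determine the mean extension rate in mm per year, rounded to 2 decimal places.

0.02 mm per year

After corrections the count is 26 − 3 + 2 = 25 cementum bands.
Extension rate ≈ 0.5 / 25 = 0.02 mm per year.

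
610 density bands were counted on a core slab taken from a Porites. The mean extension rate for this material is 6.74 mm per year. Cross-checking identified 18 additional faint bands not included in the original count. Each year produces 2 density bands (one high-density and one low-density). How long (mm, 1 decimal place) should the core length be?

After corrections the count is 610 + 18 = 628 density bands.
Dividing by 2 density bands per year: 628 / 2 = 314 years.
Predicted length = 6.74 mm/year × 314 years = 2116.4 mm.

2116.4 mm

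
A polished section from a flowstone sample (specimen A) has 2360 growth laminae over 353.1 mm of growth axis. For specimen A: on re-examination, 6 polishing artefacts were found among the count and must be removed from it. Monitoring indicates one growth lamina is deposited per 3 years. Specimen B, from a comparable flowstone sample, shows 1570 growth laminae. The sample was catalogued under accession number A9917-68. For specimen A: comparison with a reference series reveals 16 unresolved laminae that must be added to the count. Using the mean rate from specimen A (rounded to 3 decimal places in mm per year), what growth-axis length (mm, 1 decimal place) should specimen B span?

Specimen A: after corrections the count is 2360 − 6 + 16 = 2370 growth laminae.
Specimen A: at 3 years per growth lamina, 2370 × 3 = 7110 years.
A: 353.1 mm over 7110 years gives 353.1 / 7110 ≈ 0.050 mm per year.
Specimen B: at 3 years per growth lamina, 1570 × 3 = 4710 years. For B, 0.050 mm/year × 4710 years = 235.5 mm.

235.5 mm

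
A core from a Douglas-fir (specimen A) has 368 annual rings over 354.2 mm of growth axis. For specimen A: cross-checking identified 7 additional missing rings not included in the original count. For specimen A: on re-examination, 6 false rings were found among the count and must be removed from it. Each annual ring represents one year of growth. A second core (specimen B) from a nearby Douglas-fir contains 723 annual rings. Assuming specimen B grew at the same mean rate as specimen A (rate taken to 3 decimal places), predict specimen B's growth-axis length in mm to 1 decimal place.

Specimen A: true annual ring count = 368 − 6 + 7 = 369.
A: Extension rate ≈ 354.2 / 369 = 0.960 mm/yr.
For B, 0.960 mm/year × 723 years = 694.1 mm.

694.1 mm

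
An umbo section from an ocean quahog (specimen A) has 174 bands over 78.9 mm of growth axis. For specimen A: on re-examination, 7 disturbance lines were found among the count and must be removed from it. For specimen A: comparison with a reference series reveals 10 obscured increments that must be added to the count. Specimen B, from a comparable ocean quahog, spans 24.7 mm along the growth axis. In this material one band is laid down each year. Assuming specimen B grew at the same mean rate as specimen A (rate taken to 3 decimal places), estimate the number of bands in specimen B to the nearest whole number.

55 bands

Specimen A: adjusted count: 174 − 7 + 10 = 177 bands.
A: Mean rate = 78.9 mm / 177 years ≈ 0.446 mm/yr.
Specimen B: 24.7 mm / 0.446 mm per year = 55.38 years ≈ 55 bands.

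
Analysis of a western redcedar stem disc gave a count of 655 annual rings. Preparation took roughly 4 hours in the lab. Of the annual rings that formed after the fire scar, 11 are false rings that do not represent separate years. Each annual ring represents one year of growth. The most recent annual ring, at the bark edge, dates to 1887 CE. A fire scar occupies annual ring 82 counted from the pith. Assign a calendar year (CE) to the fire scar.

655 − 82 = 573 annual rings lie beyond the fire scar toward the bark edge.
Removing the 11 false annual rings leaves 573 − 11 = 562 true annual rings beyond the fire scar.
The annual ring at the bark edge is 1887 CE, so the fire scar dates to 1887 − 562 = 1325 CE.

1325 CE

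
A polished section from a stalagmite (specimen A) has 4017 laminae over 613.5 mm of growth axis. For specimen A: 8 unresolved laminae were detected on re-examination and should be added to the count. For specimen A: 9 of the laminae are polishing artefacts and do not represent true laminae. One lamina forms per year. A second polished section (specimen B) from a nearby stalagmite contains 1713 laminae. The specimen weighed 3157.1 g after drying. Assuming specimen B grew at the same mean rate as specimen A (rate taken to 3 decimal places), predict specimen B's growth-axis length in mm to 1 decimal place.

Specimen A: correcting the raw count gives 4017 − 9 + 8 = 4016 true laminae.
A: Extension rate ≈ 613.5 / 4016 = 0.153 mm/yr.
B's length ≈ 0.153 × 1713 = 262.1 mm.

262.1 mm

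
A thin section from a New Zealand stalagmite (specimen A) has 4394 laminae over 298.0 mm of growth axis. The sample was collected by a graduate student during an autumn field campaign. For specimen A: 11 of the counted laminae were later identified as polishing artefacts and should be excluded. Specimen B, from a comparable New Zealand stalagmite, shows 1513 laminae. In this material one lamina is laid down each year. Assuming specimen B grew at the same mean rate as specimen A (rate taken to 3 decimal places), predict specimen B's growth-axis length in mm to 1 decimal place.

Specimen A: after corrections the count is 4394 − 11 = 4383 laminae.
A: Mean rate = 298.0 mm / 4383 years ≈ 0.068 mm per year.
For B, 0.068 mm/year × 1513 years = 102.9 mm.

102.9 mm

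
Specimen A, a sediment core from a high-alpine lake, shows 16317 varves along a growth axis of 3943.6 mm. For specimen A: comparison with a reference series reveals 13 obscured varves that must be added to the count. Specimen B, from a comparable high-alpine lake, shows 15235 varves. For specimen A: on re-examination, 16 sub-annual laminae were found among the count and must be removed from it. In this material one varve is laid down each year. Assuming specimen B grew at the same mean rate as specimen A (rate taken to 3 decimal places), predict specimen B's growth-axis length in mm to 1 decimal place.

3686.9 mm

Specimen A: after corrections the count is 16317 − 16 + 13 = 16314 varves.
A: Extension rate ≈ 3943.6 / 16314 = 0.242 mm/year.
Length of B = 0.242 × 15235 = 3686.9 mm.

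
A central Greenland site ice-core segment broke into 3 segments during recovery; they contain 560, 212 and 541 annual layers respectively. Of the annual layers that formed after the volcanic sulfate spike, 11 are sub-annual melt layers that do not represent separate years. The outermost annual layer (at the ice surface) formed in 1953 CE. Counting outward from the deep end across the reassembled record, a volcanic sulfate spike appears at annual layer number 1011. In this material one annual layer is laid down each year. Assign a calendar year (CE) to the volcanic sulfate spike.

Total annual layers = 560 + 212 + 541 = 1313.
1313 − 1011 = 302 annual layers lie beyond the volcanic sulfate spike toward the ice surface.
Excluding 11 false annual layers: 302 − 11 = 291.
1953 − 291 = 1662 CE.

1662 CE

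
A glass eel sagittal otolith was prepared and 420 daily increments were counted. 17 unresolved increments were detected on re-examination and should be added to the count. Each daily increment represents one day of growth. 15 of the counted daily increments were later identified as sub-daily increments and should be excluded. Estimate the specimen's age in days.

Correcting the raw count gives 420 − 15 + 17 = 422 true daily increments.
One daily increment per day makes the duration 422 days.

422 days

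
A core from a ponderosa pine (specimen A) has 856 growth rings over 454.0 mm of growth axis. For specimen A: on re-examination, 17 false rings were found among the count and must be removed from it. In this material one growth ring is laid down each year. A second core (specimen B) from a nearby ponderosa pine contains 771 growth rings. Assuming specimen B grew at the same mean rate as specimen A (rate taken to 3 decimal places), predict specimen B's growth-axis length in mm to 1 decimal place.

417.1 mm

Specimen A: after corrections the count is 856 − 17 = 839 growth rings.
A: Mean rate = 454.0 mm / 839 years ≈ 0.541 mm/year.
B's length ≈ 0.541 × 771 = 417.1 mm.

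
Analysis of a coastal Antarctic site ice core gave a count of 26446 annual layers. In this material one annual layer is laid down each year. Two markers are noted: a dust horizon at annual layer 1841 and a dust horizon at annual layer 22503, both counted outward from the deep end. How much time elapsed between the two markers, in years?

22503 − 1841 = 20662 annual layers lie between the two events.
One annual layer per year makes the interval 20662 years.

20662 years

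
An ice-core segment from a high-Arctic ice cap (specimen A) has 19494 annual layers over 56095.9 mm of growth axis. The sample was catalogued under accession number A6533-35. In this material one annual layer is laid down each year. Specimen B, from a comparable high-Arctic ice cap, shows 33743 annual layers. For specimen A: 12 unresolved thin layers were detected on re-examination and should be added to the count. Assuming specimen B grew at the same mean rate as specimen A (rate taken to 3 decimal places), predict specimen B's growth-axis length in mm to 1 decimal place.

Specimen A: after corrections the count is 19494 + 12 = 19506 annual layers.
A: 56095.9 mm over 19506 years gives 56095.9 / 19506 ≈ 2.876 mm per year.
B's length ≈ 2.876 × 33743 = 97044.9 mm.

97044.9 mm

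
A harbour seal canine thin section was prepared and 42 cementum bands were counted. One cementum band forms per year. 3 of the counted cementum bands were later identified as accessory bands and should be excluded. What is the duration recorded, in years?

39 years

Correcting the raw count gives 42 − 3 = 39 true cementum bands.
With a one-to-one cementum band periodicity this is 39 years.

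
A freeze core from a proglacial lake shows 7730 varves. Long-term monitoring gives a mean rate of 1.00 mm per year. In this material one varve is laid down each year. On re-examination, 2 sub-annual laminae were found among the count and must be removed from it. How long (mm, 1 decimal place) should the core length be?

Correcting the raw count gives 7730 − 2 = 7728 true varves.
7728 years at 1.00 mm/year gives 1.00 × 7728 = 7728.0 mm.

7728.0 mm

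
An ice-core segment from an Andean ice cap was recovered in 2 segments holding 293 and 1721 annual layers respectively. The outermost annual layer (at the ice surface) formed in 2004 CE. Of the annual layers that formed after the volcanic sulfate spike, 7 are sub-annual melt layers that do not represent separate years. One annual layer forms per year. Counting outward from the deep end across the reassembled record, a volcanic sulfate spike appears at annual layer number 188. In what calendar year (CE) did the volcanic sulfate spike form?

185 CE

Total annual layers = 293 + 1721 = 2014.
Between annual layer 188 and the ice surface there are 2014 − 188 = 1826 annual layers.
Removing the 7 false annual layers leaves 1826 − 7 = 1819 true annual layers beyond the volcanic sulfate spike.
The annual layer at the ice surface is 2004 CE, so the volcanic sulfate spike dates to 2004 − 1819 = 185 CE.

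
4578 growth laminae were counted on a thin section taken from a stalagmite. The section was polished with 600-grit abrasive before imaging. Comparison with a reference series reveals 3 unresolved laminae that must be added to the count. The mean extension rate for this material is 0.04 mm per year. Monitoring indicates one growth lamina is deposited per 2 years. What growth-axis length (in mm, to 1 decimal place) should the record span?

366.5 mm

True growth lamina count = 4578 + 3 = 4581.
Multiplying by 2 years per growth lamina: 4581 × 2 = 9162 years.
Length ≈ 0.04 × 9162 = 366.5 mm.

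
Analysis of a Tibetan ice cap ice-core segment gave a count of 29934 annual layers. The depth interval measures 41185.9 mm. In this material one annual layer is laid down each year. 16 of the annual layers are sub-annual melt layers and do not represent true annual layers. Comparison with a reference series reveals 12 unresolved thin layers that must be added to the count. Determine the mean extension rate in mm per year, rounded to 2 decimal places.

1.38 mm per year

True annual layer count = 29934 − 16 + 12 = 29930.
Mean rate = 41185.9 mm / 29930 years ≈ 1.38 mm per year.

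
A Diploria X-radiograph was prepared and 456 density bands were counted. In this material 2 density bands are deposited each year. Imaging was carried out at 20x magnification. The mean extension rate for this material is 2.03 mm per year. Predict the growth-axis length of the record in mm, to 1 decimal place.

With 2 density bands per year, 456 / 2 = 228 years.
228 years at 2.03 mm/year gives 2.03 × 228 = 462.8 mm.

462.8 mm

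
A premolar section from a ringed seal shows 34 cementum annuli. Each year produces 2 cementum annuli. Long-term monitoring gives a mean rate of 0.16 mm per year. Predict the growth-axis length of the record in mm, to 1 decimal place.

2.7 mm

Dividing by 2 cementum annuli per year: 34 / 2 = 17 years.
Length ≈ 0.16 × 17 = 2.7 mm.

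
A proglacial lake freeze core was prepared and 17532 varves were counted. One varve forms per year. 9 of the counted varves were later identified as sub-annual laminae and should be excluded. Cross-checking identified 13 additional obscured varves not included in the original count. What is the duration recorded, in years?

Correcting the raw count gives 17532 − 9 + 13 = 17536 true varves.
One varve per year makes the duration 17536 years.

17536 years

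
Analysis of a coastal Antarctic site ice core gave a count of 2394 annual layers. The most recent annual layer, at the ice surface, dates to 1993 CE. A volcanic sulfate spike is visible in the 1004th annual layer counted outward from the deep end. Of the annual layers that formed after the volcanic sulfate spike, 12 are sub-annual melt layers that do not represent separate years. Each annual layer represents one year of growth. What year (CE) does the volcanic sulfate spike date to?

Between annual layer 1004 and the ice surface there are 2394 − 1004 = 1390 annual layers.
Removing the 12 false annual layers leaves 1390 − 12 = 1378 true annual layers beyond the volcanic sulfate spike.
Counting back 1378 years from 1993 CE places the volcanic sulfate spike in 1993 − 1378 = 615 CE.

615 CE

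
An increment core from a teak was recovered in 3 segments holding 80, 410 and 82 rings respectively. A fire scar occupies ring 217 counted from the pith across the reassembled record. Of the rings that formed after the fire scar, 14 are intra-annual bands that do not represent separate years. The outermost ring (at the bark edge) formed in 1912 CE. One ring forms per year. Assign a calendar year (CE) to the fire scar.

Total rings = 80 + 410 + 82 = 572.
The fire scar sits at ring 217 from the pith, so 572 − 217 = 355 rings formed after it.
Removing the 14 false rings leaves 355 − 14 = 341 true rings beyond the fire scar.
1912 − 341 = 1571 CE.

1571 CE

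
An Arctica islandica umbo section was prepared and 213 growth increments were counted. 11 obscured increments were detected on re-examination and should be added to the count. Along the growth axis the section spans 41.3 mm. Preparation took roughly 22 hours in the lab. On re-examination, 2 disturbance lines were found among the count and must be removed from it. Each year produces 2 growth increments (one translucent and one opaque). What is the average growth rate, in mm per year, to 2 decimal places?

True growth increment count = 213 − 2 + 11 = 222.
Dividing by 2 growth increments per year: 222 / 2 = 111 years.
Extension rate ≈ 41.3 / 111 = 0.37 mm per year.

0.37 mm per year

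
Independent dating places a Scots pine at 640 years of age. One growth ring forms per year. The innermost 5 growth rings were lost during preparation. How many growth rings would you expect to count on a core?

635 growth rings

One growth ring per year gives 640 growth rings over 640 years.
Less the 5 uncaptured growth rings: 640 − 5 = 635.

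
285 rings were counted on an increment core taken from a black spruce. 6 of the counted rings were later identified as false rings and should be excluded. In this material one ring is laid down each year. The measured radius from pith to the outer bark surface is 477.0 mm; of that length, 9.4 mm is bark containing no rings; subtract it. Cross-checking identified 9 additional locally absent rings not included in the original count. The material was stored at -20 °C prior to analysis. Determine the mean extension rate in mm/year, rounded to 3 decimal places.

After corrections the count is 285 − 6 + 9 = 288 rings.
The growth record spans 477.0 − 9.4 = 467.6 mm.
Mean rate = 467.6 mm / 288 years ≈ 1.624 mm/year.

1.624 mm/year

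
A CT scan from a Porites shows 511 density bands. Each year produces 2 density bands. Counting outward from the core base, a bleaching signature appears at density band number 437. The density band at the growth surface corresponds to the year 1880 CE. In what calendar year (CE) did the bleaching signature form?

1843 CE

The bleaching signature sits at density band 437 from the core base, so 511 − 437 = 74 density bands formed after it.
With 2 density bands per year, 74 / 2 = 37 years.
1880 − 37 = 1843 CE.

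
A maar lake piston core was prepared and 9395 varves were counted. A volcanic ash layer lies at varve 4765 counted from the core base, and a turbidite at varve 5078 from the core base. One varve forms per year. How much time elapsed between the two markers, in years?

313 years

Separation: 5078 − 4765 = 313 varves.
At one varve per year, 313 years elapsed between them.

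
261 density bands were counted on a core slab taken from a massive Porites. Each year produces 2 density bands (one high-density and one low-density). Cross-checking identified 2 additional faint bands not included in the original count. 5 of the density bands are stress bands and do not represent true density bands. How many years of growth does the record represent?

True density band count = 261 − 5 + 2 = 258.
With 2 density bands per year, 258 / 2 = 129 years.

129 years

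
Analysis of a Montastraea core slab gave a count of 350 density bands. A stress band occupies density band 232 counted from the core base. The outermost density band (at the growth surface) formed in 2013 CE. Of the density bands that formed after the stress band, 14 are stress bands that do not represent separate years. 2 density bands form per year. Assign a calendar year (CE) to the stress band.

1961 CE

The stress band sits at density band 232 from the core base, so 350 − 232 = 118 density bands formed after it.
Removing the 14 false density bands leaves 118 − 14 = 104 true density bands beyond the stress band.
104 density bands at 2 per year is 104 / 2 = 52 years.
2013 − 52 = 1961 CE.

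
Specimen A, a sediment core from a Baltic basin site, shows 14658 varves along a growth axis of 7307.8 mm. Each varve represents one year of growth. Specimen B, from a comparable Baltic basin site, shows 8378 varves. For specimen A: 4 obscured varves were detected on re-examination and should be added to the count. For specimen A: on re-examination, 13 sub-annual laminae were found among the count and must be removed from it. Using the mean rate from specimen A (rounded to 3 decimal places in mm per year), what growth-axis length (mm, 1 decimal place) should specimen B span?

Specimen A: true varve count = 14658 − 13 + 4 = 14649.
A: Extension rate ≈ 7307.8 / 14649 = 0.499 mm/year.
B's length ≈ 0.499 × 8378 = 4180.6 mm.

4180.6 mm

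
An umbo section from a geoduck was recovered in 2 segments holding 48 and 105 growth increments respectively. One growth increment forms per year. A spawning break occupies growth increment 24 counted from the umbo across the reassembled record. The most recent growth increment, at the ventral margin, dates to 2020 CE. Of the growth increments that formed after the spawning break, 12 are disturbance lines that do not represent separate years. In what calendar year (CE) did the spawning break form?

Total growth increments = 48 + 105 = 153.
153 − 24 = 129 growth increments lie beyond the spawning break toward the ventral margin.
129 − 12 false = 117 true growth increments after the spawning break.
2020 − 117 = 1903 CE.

1903 CE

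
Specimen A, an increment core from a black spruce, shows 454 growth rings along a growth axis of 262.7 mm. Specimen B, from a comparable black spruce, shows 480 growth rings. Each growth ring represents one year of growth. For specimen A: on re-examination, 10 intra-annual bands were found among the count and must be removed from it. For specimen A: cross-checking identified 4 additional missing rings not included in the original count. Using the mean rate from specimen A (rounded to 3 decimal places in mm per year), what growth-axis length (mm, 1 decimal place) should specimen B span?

Specimen A: correcting the raw count gives 454 − 10 + 4 = 448 true growth rings.
A: Mean rate = 262.7 mm / 448 years ≈ 0.586 mm/yr.
B's length ≈ 0.586 × 480 = 281.3 mm.

281.3 mm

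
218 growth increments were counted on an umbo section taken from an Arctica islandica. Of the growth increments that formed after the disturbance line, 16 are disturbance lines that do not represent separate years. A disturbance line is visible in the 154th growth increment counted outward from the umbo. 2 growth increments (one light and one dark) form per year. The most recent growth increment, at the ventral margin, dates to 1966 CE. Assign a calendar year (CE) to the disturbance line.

1942 CE

218 − 154 = 64 growth increments lie beyond the disturbance line toward the ventral margin.
64 − 16 false = 48 true growth increments after the disturbance line.
Dividing by 2 growth increments per year: 48 / 2 = 24 years.
The growth increment at the ventral margin is 1966 CE, so the disturbance line dates to 1966 − 24 = 1942 CE.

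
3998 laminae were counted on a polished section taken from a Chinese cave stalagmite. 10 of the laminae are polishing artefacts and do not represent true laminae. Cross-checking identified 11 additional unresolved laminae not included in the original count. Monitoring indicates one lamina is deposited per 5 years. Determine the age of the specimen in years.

Adjusted count: 3998 − 10 + 11 = 3999 laminae.
At 5 years per lamina, 3999 × 5 = 19995 years.

19995 yr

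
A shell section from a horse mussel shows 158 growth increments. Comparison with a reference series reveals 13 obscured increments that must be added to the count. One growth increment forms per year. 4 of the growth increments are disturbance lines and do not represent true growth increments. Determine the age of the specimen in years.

167 years

After corrections the count is 158 − 4 + 13 = 167 growth increments.
With a one-to-one growth increment periodicity this is 167 years.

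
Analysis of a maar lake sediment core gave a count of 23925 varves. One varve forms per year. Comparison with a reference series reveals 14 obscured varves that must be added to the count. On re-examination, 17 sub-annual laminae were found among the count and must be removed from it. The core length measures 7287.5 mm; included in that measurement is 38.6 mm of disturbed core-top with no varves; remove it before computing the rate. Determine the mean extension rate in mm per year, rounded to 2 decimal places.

0.30 mm per year

Correcting the raw count gives 23925 − 17 + 14 = 23922 true varves.
The growth record spans 7287.5 − 38.6 = 7248.9 mm.
Mean rate = 7248.9 mm / 23922 years ≈ 0.30 mm per year.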